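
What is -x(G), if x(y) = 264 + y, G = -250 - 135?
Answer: 121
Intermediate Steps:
G = -385
-x(G) = -(264 - 385) = -1*(-121) = 121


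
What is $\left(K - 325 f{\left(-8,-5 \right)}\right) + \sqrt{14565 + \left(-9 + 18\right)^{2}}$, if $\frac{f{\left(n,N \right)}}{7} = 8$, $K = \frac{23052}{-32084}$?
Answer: $- \frac{145987963}{8021} + \sqrt{14646} \approx -18080.0$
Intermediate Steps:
$K = - \frac{5763}{8021}$ ($K = 23052 \left(- \frac{1}{32084}\right) = - \frac{5763}{8021} \approx -0.71849$)
$f{\left(n,N \right)} = 56$ ($f{\left(n,N \right)} = 7 \cdot 8 = 56$)
$\left(K - 325 f{\left(-8,-5 \right)}\right) + \sqrt{14565 + \left(-9 + 18\right)^{2}} = \left(- \frac{5763}{8021} - 18200\right) + \sqrt{14565 + \left(-9 + 18\right)^{2}} = \left(- \frac{5763}{8021} - 18200\right) + \sqrt{14565 + 9^{2}} = - \frac{145987963}{8021} + \sqrt{14565 + 81} = - \frac{145987963}{8021} + \sqrt{14646}$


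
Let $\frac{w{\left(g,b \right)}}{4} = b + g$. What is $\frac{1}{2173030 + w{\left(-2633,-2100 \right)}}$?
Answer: $\frac{1}{2154098} \approx 4.6423 \cdot 10^{-7}$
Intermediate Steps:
$w{\left(g,b \right)} = 4 b + 4 g$ ($w{\left(g,b \right)} = 4 \left(b + g\right) = 4 b + 4 g$)
$\frac{1}{2173030 + w{\left(-2633,-2100 \right)}} = \frac{1}{2173030 + \left(4 \left(-2100\right) + 4 \left(-2633\right)\right)} = \frac{1}{2173030 - 18932} = \frac{1}{2154098}$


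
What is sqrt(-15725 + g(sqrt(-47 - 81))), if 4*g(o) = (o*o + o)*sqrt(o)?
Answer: sqrt(-15725 + 8*2**(1/4)*I**(3/2)*(1 + 8*I*sqrt(2))) ≈ 0.2759 - 125.73*I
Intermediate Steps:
g(o) = sqrt(o)*(o + o**2)/4 (g(o) = ((o*o + o)*sqrt(o))/4 = ((o**2 + o)*sqrt(o))/4 = ((o + o**2)*sqrt(o))/4 = (sqrt(o)*(o + o**2))/4 = sqrt(o)*(o + o**2)/4)
sqrt(-15725 + g(sqrt(-47 - 81))) = sqrt(-15725 + (sqrt(-47 - 81))**(3/2)*(1 + sqrt(-47 - 81))/4) = sqrt(-15725 + (sqrt(-128))**(3/2)*(1 + sqrt(-128))/4) = sqrt(-15725 + (8*I*sqrt(2))**(3/2)*(1 + 8*I*sqrt(2))/4) = sqrt(-15725 + (32*2**(1/4)*I**(3/2))*(1 + 8*I*sqrt(2))/4) = sqrt(-15725 + 8*2**(1/4)*I**(3/2)*(1 + 8*I*sqrt(2)))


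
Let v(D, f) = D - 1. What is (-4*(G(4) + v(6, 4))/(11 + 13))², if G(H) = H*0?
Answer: 25/36 ≈ 0.69444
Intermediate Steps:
G(H) = 0
v(D, f) = -1 + D
(-4*(G(4) + v(6, 4))/(11 + 13))² = (-4*(0 + (-1 + 6))/(11 + 13))² = (-4*(0 + 5)/24)² = (-20/24)² = (-4*5/24)² = (-⅚)² = 25/36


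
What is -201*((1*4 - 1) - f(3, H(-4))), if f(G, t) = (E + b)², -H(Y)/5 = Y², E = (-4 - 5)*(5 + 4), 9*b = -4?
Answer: 35982082/27 ≈ 1.3327e+6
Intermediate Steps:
b = -4/9 (b = (⅑)*(-4) = -4/9 ≈ -0.44444)
E = -81 (E = -9*9 = -81)
H(Y) = -5*Y²
f(G, t) = 537289/81 (f(G, t) = (-81 - 4/9)² = (-733/9)² = 537289/81)
-201*((1*4 - 1) - f(3, H(-4))) = -201*((1*4 - 1) - 1*537289/81) = -201*((4 - 1) - 537289/81) = -201*(3 - 537289/81) = -201*(-537046/81) = 35982082/27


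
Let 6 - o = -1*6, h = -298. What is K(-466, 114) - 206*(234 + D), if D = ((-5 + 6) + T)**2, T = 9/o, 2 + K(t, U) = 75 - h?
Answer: -387711/8 ≈ -48464.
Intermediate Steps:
K(t, U) = 371 (K(t, U) = -2 + (75 - 1*(-298)) = -2 + (75 + 298) = -2 + 373 = 371)
o = 12 (o = 6 - (-1)*6 = 6 - 1*(-6) = 6 + 6 = 12)
T = 3/4 (T = 9/12 = 9*(1/12) = 3/4 ≈ 0.75000)
D = 49/16 (D = ((-5 + 6) + 3/4)**2 = (1 + 3/4)**2 = (7/4)**2 = 49/16 ≈ 3.0625)
K(-466, 114) - 206*(234 + D) = 371 - 206*(234 + 49/16) = 371 - 206*3793/16 = 371 - 1*390679/8 = 371 - 390679/8 = -387711/8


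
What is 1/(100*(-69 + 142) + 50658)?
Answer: 1/57958 ≈ 1.7254e-5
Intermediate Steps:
1/(100*(-69 + 142) + 50658) = 1/(100*73 + 50658) = 1/(7300 + 50658) = 1/57958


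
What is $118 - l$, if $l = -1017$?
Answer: $1135$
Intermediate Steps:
$118 - l = 118 - -1017 = 118 + 1017 = 1135$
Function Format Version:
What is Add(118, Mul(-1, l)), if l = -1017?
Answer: 1135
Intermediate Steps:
Add(118, Mul(-1, l)) = Add(118, Mul(-1, -1017)) = Add(118, 1017) = 1135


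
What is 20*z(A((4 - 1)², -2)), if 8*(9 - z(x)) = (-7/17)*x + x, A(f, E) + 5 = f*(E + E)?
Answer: 4085/17 ≈ 240.29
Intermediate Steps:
A(f, E) = -5 + 2*E*f (A(f, E) = -5 + f*(E + E) = -5 + f*(2*E) = -5 + 2*E*f)
z(x) = 9 - 5*x/68 (z(x) = 9 - ((-7/17)*x + x)/8 = 9 - ((-7*1/17)*x + x)/8 = 9 - (-7*x/17 + x)/8 = 9 - 5*x/68)
20*z(A((4 - 1)², -2)) = 20*(9 - 5*(-5 + 2*(-2)*(4 - 1)²)/68) = 20*(9 - 5*(-5 + 2*(-2)*3²)/68) = 20*(9 - 5*(-5 + 2*(-2)*9)/68) = 20*(9 - 5*(-5 - 36)/68) = 20*(9 - 5/68*(-41)) = 20*(9 + 205/68) = 20*(817/68) = 4085/17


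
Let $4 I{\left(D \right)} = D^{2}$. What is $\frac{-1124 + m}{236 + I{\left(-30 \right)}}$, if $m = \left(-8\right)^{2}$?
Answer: $- \frac{1060}{461} \approx -2.2994$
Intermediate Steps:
$m = 64$
$I{\left(D \right)} = \frac{D^{2}}{4}$
$\frac{-1124 + m}{236 + I{\left(-30 \right)}} = \frac{-1124 + 64}{236 + \frac{\left(-30\right)^{2}}{4}} = - \frac{1060}{236 + \frac{1}{4} \cdot 900} = - \frac{1060}{236 + 225} = - \frac{1060}{461}$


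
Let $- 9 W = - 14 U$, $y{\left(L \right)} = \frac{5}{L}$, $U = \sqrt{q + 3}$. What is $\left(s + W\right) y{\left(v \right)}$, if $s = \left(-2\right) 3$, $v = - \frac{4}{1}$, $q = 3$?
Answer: $\frac{15}{2} - \frac{35 \sqrt{6}}{18} \approx 2.7371$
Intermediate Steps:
$U = \sqrt{6}$ ($U = \sqrt{3 + 3} = \sqrt{6} \approx 2.4495$)
$v = -4$ ($v = \left(-4\right) 1 = -4$)
$s = -6$
$W = \frac{14 \sqrt{6}}{9}$ ($W = - \frac{\left(-14\right) \sqrt{6}}{9} = \frac{14 \sqrt{6}}{9} \approx 3.8103$)
$\left(s + W\right) y{\left(v \right)} = \left(-6 + \frac{14 \sqrt{6}}{9}\right) \frac{5}{-4} = \left(-6 + \frac{14 \sqrt{6}}{9}\right) 5 \left(- \frac{1}{4}\right) = \left(-6 + \frac{14 \sqrt{6}}{9}\right) \left(- \frac{5}{4}\right) = \frac{15}{2} - \frac{35 \sqrt{6}}{18}$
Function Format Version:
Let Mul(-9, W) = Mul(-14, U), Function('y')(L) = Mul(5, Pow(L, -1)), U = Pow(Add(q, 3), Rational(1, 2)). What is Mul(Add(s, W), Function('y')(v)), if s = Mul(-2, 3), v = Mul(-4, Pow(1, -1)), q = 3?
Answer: Add(Rational(15, 2), Mul(Rational(-35, 18), Pow(6, Rational(1, 2)))) ≈ 2.7371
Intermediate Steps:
U = Pow(6, Rational(1, 2)) (U = Pow(Add(3, 3), Rational(1, 2)) = Pow(6, Rational(1, 2)) ≈ 2.4495)
v = -4 (v = Mul(-4, 1) = -4)
s = -6
W = Mul(Rational(14, 9), Pow(6, Rational(1, 2))) (W = Mul(Rational(-1, 9), Mul(-14, Pow(6, Rational(1, 2)))) = Mul(Rational(14, 9), Pow(6, Rational(1, 2))) ≈ 3.8103)
Mul(Add(s, W), Function('y')(v)) = Mul(Add(-6, Mul(Rational(14, 9), Pow(6, Rational(1, 2)))), Mul(5, Pow(-4, -1))) = Mul(Add(-6, Mul(Rational(14, 9), Pow(6, Rational(1, 2)))), Mul(5, Rational(-1, 4))) = Mul(Add(-6, Mul(Rational(14, 9), Pow(6, Rational(1, 2)))), Rational(-5, 4)) = Add(Rational(15, 2), Mul(Rational(-35, 18), Pow(6, Rational(1, 2))))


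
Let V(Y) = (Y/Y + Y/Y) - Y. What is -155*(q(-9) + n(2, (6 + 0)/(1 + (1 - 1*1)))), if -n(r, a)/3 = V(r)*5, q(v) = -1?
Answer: 155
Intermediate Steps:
V(Y) = 2 - Y (V(Y) = (1 + 1) - Y = 2 - Y)
n(r, a) = -30 + 15*r (n(r, a) = -3*(2 - r)*5 = -3*(10 - 5*r) = -30 + 15*r)
-155*(q(-9) + n(2, (6 + 0)/(1 + (1 - 1*1)))) = -155*(-1 + (-30 + 15*2)) = -155*(-1 + (-30 + 30)) = -155*(-1 + 0) = -155*(-1) = 155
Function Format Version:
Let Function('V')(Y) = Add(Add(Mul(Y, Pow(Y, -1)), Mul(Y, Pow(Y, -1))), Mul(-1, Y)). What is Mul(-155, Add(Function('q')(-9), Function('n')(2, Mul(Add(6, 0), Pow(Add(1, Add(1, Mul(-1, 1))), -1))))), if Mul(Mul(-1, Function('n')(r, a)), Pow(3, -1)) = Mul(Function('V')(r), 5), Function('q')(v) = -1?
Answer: 155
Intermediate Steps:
Function('V')(Y) = Add(2, Mul(-1, Y)) (Function('V')(Y) = Add(Add(1, 1), Mul(-1, Y)) = Add(2, Mul(-1, Y)))
Function('n')(r, a) = Add(-30, Mul(15, r)) (Function('n')(r, a) = Mul(-3, Mul(Add(2, Mul(-1, r)), 5)) = Mul(-3, Add(10, Mul(-5, r))) = Add(-30, Mul(15, r)))
Mul(-155, Add(Function('q')(-9), Function('n')(2, Mul(Add(6, 0), Pow(Add(1, Add(1, Mul(-1, 1))), -1))))) = Mul(-155, Add(-1, Add(-30, Mul(15, 2)))) = Mul(-155, Add(-1, Add(-30, 30))) = Mul(-155, Add(-1, 0)) = Mul(-155, -1) = 155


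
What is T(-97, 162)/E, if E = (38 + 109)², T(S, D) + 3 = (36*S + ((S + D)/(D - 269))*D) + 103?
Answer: -373474/2312163 ≈ -0.16153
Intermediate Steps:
T(S, D) = 100 + 36*S + D*(D + S)/(-269 + D) (T(S, D) = -3 + ((36*S + ((S + D)/(D - 269))*D) + 103) = -3 + ((36*S + ((D + S)/(-269 + D))*D) + 103) = -3 + ((36*S + D*(D + S)/(-269 + D)) + 103) = -3 + (103 + 36*S + D*(D + S)/(-269 + D)) = 100 + 36*S + D*(D + S)/(-269 + D))
E = 21609 (E = 147² = 21609)
T(-97, 162)/E = ((-26900 + 162² - 9684*(-97) + 100*162 + 37*162*(-97))/(-269 + 162))/21609 = ((-26900 + 26244 + 939348 + 16200 - 581418)/(-107))*(1/21609) = -1/107*373474*(1/21609) = -373474/107*1/21609 = -373474/2312163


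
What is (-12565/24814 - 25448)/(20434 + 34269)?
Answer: -631479237/1357400242 ≈ -0.46521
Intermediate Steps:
(-12565/24814 - 25448)/(20434 + 34269) = (-12565*1/24814 - 25448)/54703 = (-12565/24814 - 25448)*(1/54703) = -631479237/24814*1/54703 = -631479237/1357400242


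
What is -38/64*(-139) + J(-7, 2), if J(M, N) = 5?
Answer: 2801/32 ≈ 87.531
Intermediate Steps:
-38/64*(-139) + J(-7, 2) = -38/64*(-139) + 5 = -38*1/64*(-139) + 5 = -19/32*(-139) + 5 = 2641/32 + 5 = 2801/32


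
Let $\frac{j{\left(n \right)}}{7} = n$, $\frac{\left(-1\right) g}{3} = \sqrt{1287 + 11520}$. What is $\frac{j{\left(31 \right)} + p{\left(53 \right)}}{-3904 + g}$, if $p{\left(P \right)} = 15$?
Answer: $- \frac{905728}{15125953} + \frac{2088 \sqrt{1423}}{15125953} \approx -0.054672$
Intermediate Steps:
$g = - 9 \sqrt{1423}$ ($g = - 3 \sqrt{1287 + 11520} = - 3 \sqrt{12807} = - 3 \cdot 3 \sqrt{1423} = - 9 \sqrt{1423} \approx -339.5$)
$j{\left(n \right)} = 7 n$
$\frac{j{\left(31 \right)} + p{\left(53 \right)}}{-3904 + g} = \frac{7 \cdot 31 + 15}{-3904 - 9 \sqrt{1423}} = \frac{217 + 15}{-3904 - 9 \sqrt{1423}} = \frac{232}{-3904 - 9 \sqrt{1423}}$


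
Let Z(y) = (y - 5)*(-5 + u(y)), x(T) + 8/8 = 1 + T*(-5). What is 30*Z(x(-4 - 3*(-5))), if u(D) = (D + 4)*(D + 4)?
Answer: -4672800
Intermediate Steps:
u(D) = (4 + D)**2 (u(D) = (4 + D)*(4 + D) = (4 + D)**2)
x(T) = -5*T (x(T) = -1 + (1 + T*(-5)) = -1 + (1 - 5*T) = -5*T)
Z(y) = (-5 + y)*(-5 + (4 + y)**2) (Z(y) = (y - 5)*(-5 + (4 + y)**2) = (-5 + y)*(-5 + (4 + y)**2))
30*Z(x(-4 - 3*(-5))) = 30*(-55 + (-5*(-4 - 3*(-5)))**3 - (-145)*(-4 - 3*(-5)) + 3*(-5*(-4 - 3*(-5)))**2) = 30*(-55 + (-5*(-4 + 15))**3 - (-145)*(-4 + 15) + 3*(-5*(-4 + 15))**2) = 30*(-55 + (-5*11)**3 - (-145)*11 + 3*(-5*11)**2) = 30*(-55 + (-55)**3 - 29*(-55) + 3*(-55)**2) = 30*(-55 - 166375 + 1595 + 3*3025) = 30*(-55 - 166375 + 1595 + 9075) = 30*(-155760) = -4672800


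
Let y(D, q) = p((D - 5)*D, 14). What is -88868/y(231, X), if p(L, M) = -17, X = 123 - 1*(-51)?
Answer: 88868/17 ≈ 5227.5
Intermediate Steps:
X = 174 (X = 123 + 51 = 174)
y(D, q) = -17
-88868/y(231, X) = -88868/(-17) = -88868*(-1/17) = 88868/17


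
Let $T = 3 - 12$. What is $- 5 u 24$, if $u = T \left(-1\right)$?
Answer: $-1080$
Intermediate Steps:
$T = -9$ ($T = 3 - 12 = -9$)
$u = 9$ ($u = \left(-9\right) \left(-1\right) = 9$)
$- 5 u 24 = \left(-5\right) 9 \cdot 24 = \left(-45\right) 24 = -1080$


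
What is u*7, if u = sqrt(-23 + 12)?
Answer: 7*I*sqrt(11) ≈ 23.216*I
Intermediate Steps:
u = I*sqrt(11) (u = sqrt(-11) = I*sqrt(11) ≈ 3.3166*I)
u*7 = (I*sqrt(11))*7 = 7*I*sqrt(11)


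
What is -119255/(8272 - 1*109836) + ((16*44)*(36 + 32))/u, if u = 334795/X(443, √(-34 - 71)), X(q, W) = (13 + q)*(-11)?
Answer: -24348226211203/34003119380 ≈ -716.06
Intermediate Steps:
X(q, W) = -143 - 11*q
u = -334795/5016 (u = 334795/(-143 - 11*443) = 334795/(-143 - 4873) = 334795/(-5016) = 334795*(-1/5016) = -334795/5016 ≈ -66.745)
-119255/(8272 - 1*109836) + ((16*44)*(36 + 32))/u = -119255/(8272 - 1*109836) + ((16*44)*(36 + 32))/(-334795/5016) = -119255/(8272 - 109836) + (704*68)*(-5016/334795) = -119255/(-101564) + 47872*(-5016/334795) = -119255*(-1/101564) - 240125952/334795 = 119255/101564 - 240125952/334795 = -24348226211203/34003119380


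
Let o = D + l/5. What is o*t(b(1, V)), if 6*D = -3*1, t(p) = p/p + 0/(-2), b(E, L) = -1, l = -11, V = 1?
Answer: -27/10 ≈ -2.7000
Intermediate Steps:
t(p) = 1 (t(p) = 1 + 0*(-½) = 1 + 0 = 1)
D = -½ (D = (-3*1)/6 = (⅙)*(-3) = -½ ≈ -0.50000)
o = -27/10 (o = -½ - 11/5 = -27/10 ≈ -2.7000)
o*t(b(1, V)) = -27/10*1 = -27/10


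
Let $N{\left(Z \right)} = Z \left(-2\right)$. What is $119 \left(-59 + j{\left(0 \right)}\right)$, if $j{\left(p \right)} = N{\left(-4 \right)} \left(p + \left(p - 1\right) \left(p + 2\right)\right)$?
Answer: $-8925$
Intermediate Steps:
$N{\left(Z \right)} = - 2 Z$
$j{\left(p \right)} = 8 p + 8 \left(-1 + p\right) \left(2 + p\right)$ ($j{\left(p \right)} = \left(-2\right) \left(-4\right) \left(p + \left(p - 1\right) \left(p + 2\right)\right) = 8 \left(p + \left(-1 + p\right) \left(2 + p\right)\right) = 8 p + 8 \left(-1 + p\right) \left(2 + p\right)$)
$119 \left(-59 + j{\left(0 \right)}\right) = 119 \left(-59 + \left(-16 + 8 \cdot 0^{2} + 16 \cdot 0\right)\right) = 119 \left(-59 + \left(-16 + 8 \cdot 0 + 0\right)\right) = 119 \left(-59 + \left(-16 + 0 + 0\right)\right) = 119 \left(-59 - 16\right) = 119 \left(-75\right) = -8925$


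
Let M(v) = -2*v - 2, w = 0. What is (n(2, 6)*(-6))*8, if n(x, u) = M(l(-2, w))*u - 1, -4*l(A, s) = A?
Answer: 912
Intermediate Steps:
l(A, s) = -A/4
M(v) = -2 - 2*v
n(x, u) = -1 - 3*u (n(x, u) = (-2 - (-1)*(-2)/2)*u - 1 = (-2 - 2*½)*u - 1 = (-2 - 1)*u - 1 = -3*u - 1 = -1 - 3*u)
(n(2, 6)*(-6))*8 = ((-1 - 3*6)*(-6))*8 = ((-1 - 18)*(-6))*8 = -19*(-6)*8 = 114*8 = 912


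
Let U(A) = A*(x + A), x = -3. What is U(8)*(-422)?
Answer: -16880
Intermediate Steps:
U(A) = A*(-3 + A)
U(8)*(-422) = (8*(-3 + 8))*(-422) = (8*5)*(-422) = 40*(-422) = -16880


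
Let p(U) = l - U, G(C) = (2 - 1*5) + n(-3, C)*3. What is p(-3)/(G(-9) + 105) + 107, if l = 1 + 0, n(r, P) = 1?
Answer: 11239/105 ≈ 107.04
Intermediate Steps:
l = 1
G(C) = 0 (G(C) = (2 - 1*5) + 1*3 = (2 - 5) + 3 = -3 + 3 = 0)
p(U) = 1 - U
p(-3)/(G(-9) + 105) + 107 = (1 - 1*(-3))/(0 + 105) + 107 = (1 + 3)/105 + 107 = (1/105)*4 + 107 = 4/105 + 107 = 11239/105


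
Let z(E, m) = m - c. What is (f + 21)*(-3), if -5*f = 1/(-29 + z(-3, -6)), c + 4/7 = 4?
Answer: -84756/1345 ≈ -63.016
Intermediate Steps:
c = 24/7 (c = -4/7 + 4 = 24/7 ≈ 3.4286)
z(E, m) = -24/7 + m (z(E, m) = m - 1*24/7 = m - 24/7 = -24/7 + m)
f = 7/1345 (f = -1/(5*(-29 + (-24/7 - 6))) = -1/(5*(-29 - 66/7)) = -1/(5*(-269/7)) = -⅕*(-7/269) = 7/1345 ≈ 0.0052045)
(f + 21)*(-3) = (7/1345 + 21)*(-3) = (28252/1345)*(-3) = -84756/1345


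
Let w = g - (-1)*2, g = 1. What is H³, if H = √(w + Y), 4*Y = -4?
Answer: 2*√2 ≈ 2.8284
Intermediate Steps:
Y = -1 (Y = (¼)*(-4) = -1)
w = 3 (w = 1 - (-1)*2 = 1 - 1*(-2) = 1 + 2 = 3)
H = √2 (H = √(3 - 1) = √2 ≈ 1.4142)
H³ = (√2)³ = 2*√2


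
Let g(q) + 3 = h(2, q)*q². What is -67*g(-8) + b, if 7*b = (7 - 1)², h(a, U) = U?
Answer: 241571/7 ≈ 34510.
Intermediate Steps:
g(q) = -3 + q³ (g(q) = -3 + q*q² = -3 + q³)
b = 36/7 (b = (7 - 1)²/7 = (⅐)*6² = (⅐)*36 = 36/7 ≈ 5.1429)
-67*g(-8) + b = -67*(-3 + (-8)³) + 36/7 = -67*(-3 - 512) + 36/7 = -67*(-515) + 36/7 = 34505 + 36/7 = 241571/7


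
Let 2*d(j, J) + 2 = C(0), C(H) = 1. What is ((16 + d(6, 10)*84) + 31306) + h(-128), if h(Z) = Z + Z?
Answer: 31024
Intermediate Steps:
d(j, J) = -1/2 (d(j, J) = -1 + (1/2)*1 = -1 + 1/2 = -1/2)
h(Z) = 2*Z
((16 + d(6, 10)*84) + 31306) + h(-128) = ((16 - 1/2*84) + 31306) + 2*(-128) = ((16 - 42) + 31306) - 256 = (-26 + 31306) - 256 = 31280 - 256 = 31024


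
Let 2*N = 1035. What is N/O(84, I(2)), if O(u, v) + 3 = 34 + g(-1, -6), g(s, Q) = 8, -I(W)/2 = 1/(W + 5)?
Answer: 345/26 ≈ 13.269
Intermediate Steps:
I(W) = -2/(5 + W) (I(W) = -2/(W + 5) = -2/(5 + W))
N = 1035/2 (N = (½)*1035 = 1035/2 ≈ 517.50)
O(u, v) = 39 (O(u, v) = -3 + (34 + 8) = -3 + 42 = 39)
N/O(84, I(2)) = (1035/2)/39 = (1035/2)*(1/39) = 345/26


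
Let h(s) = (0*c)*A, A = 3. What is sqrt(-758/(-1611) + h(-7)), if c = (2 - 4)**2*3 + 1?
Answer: sqrt(135682)/537 ≈ 0.68594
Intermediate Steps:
c = 13 (c = (-2)**2*3 + 1 = 4*3 + 1 = 12 + 1 = 13)
h(s) = 0 (h(s) = (0*13)*3 = 0*3 = 0)
sqrt(-758/(-1611) + h(-7)) = sqrt(-758/(-1611) + 0) = sqrt(-758*(-1/1611) + 0) = sqrt(758/1611 + 0) = sqrt(758/1611) = sqrt(135682)/537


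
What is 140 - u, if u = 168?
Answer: -28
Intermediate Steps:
140 - u = 140 - 1*168 = 140 - 168 = -28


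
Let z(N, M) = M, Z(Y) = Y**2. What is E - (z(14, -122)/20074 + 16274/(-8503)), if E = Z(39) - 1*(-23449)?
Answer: 2131218797491/85344611 ≈ 24972.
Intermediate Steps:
E = 24970 (E = 39**2 - 1*(-23449) = 1521 + 23449 = 24970)
E - (z(14, -122)/20074 + 16274/(-8503)) = 24970 - (-122/20074 + 16274/(-8503)) = 24970 - (-122*1/20074 + 16274*(-1/8503)) = 24970 - (-61/10037 - 16274/8503) = 24970 - 1*(-163860821/85344611) = 24970 + 163860821/85344611 = 2131218797491/85344611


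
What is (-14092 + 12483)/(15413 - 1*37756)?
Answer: 1609/22343 ≈ 0.072014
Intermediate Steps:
(-14092 + 12483)/(15413 - 1*37756) = -1609/(15413 - 37756) = -1609/(-22343) = -1609*(-1/22343) = 1609/22343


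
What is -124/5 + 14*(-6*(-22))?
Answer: 9116/5 ≈ 1823.2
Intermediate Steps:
-124/5 + 14*(-6*(-22)) = -124*⅕ + 14*132 = -124/5 + 1848 = 9116/5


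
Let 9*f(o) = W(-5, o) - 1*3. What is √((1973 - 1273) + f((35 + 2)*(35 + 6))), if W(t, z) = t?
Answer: 22*√13/3 ≈ 26.441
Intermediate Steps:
f(o) = -8/9 (f(o) = (-5 - 1*3)/9 = (-5 - 3)/9 = (⅑)*(-8) = -8/9)
√((1973 - 1273) + f((35 + 2)*(35 + 6))) = √((1973 - 1273) - 8/9) = √(700 - 8/9) = √(6292/9) = 22*√13/3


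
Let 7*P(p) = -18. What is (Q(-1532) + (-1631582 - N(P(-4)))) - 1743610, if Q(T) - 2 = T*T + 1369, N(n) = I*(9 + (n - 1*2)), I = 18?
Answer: -7188137/7 ≈ -1.0269e+6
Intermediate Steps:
P(p) = -18/7 (P(p) = (⅐)*(-18) = -18/7)
N(n) = 126 + 18*n (N(n) = 18*(9 + (n - 1*2)) = 18*(9 + (n - 2)) = 18*(9 + (-2 + n)) = 18*(7 + n) = 126 + 18*n)
Q(T) = 1371 + T² (Q(T) = 2 + (T*T + 1369) = 2 + (T² + 1369) = 2 + (1369 + T²) = 1371 + T²)
(Q(-1532) + (-1631582 - N(P(-4)))) - 1743610 = ((1371 + (-1532)²) + (-1631582 - (126 + 18*(-18/7)))) - 1743610 = ((1371 + 2347024) + (-1631582 - (126 - 324/7))) - 1743610 = (2348395 + (-1631582 - 1*558/7)) - 1743610 = (2348395 + (-1631582 - 558/7)) - 1743610 = (2348395 - 11421632/7) - 1743610 = 5017133/7 - 1743610 = -7188137/7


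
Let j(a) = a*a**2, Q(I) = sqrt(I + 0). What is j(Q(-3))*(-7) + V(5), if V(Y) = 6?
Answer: 6 + 21*I*sqrt(3) ≈ 6.0 + 36.373*I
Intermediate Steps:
Q(I) = sqrt(I)
j(a) = a**3
j(Q(-3))*(-7) + V(5) = (sqrt(-3))**3*(-7) + 6 = (I*sqrt(3))**3*(-7) + 6 = -3*I*sqrt(3)*(-7) + 6 = 21*I*sqrt(3) + 6 = 6 + 21*I*sqrt(3)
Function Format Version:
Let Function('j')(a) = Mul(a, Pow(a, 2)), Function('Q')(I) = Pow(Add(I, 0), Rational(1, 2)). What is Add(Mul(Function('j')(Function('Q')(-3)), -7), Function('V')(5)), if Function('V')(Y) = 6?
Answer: Add(6, Mul(21, I, Pow(3, Rational(1, 2)))) ≈ Add(6.0000, Mul(36.373, I))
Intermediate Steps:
Function('Q')(I) = Pow(I, Rational(1, 2))
Function('j')(a) = Pow(a, 3)
Add(Mul(Function('j')(Function('Q')(-3)), -7), Function('V')(5)) = Add(Mul(Pow(Pow(-3, Rational(1, 2)), 3), -7), 6) = Add(Mul(Pow(Mul(I, Pow(3, Rational(1, 2))), 3), -7), 6) = Add(Mul(Mul(-3, I, Pow(3, Rational(1, 2))), -7), 6) = Add(Mul(21, I, Pow(3, Rational(1, 2))), 6) = Add(6, Mul(21, I, Pow(3, Rational(1, 2))))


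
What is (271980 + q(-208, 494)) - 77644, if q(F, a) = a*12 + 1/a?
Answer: 98930417/494 ≈ 2.0026e+5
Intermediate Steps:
q(F, a) = 1/a + 12*a (q(F, a) = 12*a + 1/a = 1/a + 12*a)
(271980 + q(-208, 494)) - 77644 = (271980 + (1/494 + 12*494)) - 77644 = (271980 + (1/494 + 5928)) - 77644 = (271980 + 2928433/494) - 77644 = 137286553/494 - 77644 = 98930417/494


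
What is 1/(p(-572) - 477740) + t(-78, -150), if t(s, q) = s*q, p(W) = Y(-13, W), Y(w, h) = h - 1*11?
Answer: 5596379099/478323 ≈ 11700.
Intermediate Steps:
Y(w, h) = -11 + h (Y(w, h) = h - 11 = -11 + h)
p(W) = -11 + W
t(s, q) = q*s
1/(p(-572) - 477740) + t(-78, -150) = 1/((-11 - 572) - 477740) - 150*(-78) = 1/(-583 - 477740) + 11700 = 1/(-478323) + 11700 = -1/478323 + 11700 = 5596379099/478323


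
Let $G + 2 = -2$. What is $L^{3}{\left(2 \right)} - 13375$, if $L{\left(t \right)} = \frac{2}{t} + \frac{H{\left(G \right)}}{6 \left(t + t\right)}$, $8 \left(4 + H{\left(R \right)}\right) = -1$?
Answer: $- \frac{3506027123}{262144} \approx -13374.0$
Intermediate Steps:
$G = -4$ ($G = -2 - 2 = -4$)
$H{\left(R \right)} = - \frac{33}{8}$ ($H{\left(R \right)} = -4 + \frac{1}{8} \left(-1\right) = -4 - \frac{1}{8} = - \frac{33}{8}$)
$L{\left(t \right)} = \frac{53}{32 t}$ ($L{\left(t \right)} = \frac{2}{t} - \frac{33}{8 \cdot 6 \left(t + t\right)} = \frac{2}{t} - \frac{33}{8 \cdot 6 \cdot 2 t} = \frac{2}{t} - \frac{33}{8 \cdot 12 t} = \frac{2}{t} - \frac{33 \frac{1}{12 t}}{8} = \frac{2}{t} - \frac{11}{32 t} = \frac{53}{32 t}$)
$L^{3}{\left(2 \right)} - 13375 = \left(\frac{53}{32 \cdot 2}\right)^{3} - 13375 = \left(\frac{53}{32} \cdot \frac{1}{2}\right)^{3} - 13375 = \left(\frac{53}{64}\right)^{3} - 13375 = \frac{148877}{262144} - 13375 = - \frac{3506027123}{262144}$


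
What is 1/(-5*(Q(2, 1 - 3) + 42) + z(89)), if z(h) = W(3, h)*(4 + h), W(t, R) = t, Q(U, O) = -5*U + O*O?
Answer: 1/99 ≈ 0.010101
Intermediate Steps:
Q(U, O) = O**2 - 5*U (Q(U, O) = -5*U + O**2 = O**2 - 5*U)
z(h) = 12 + 3*h (z(h) = 3*(4 + h) = 12 + 3*h)
1/(-5*(Q(2, 1 - 3) + 42) + z(89)) = 1/(-5*(((1 - 3)**2 - 5*2) + 42) + (12 + 3*89)) = 1/(-5*(((-2)**2 - 10) + 42) + (12 + 267)) = 1/(-5*((4 - 10) + 42) + 279) = 1/(-5*(-6 + 42) + 279) = 1/(-5*36 + 279) = 1/(-180 + 279) = 1/99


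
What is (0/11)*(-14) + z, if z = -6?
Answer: -6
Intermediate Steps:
(0/11)*(-14) + z = (0/11)*(-14) - 6 = (0*(1/11))*(-14) - 6 = 0*(-14) - 6 = 0 - 6 = -6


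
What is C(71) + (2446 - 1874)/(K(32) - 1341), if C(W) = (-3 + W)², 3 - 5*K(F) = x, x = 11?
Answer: 31038052/6713 ≈ 4623.6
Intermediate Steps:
K(F) = -8/5 (K(F) = ⅗ - ⅕*11 = ⅗ - 11/5 = -8/5)
C(71) + (2446 - 1874)/(K(32) - 1341) = (-3 + 71)² + (2446 - 1874)/(-8/5 - 1341) = 68² + 572/(-6713/5) = 4624 + 572*(-5/6713) = 4624 - 2860/6713 = 31038052/6713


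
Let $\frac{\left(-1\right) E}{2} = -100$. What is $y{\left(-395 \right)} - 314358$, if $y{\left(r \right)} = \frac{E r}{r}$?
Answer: $-314158$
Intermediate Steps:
$E = 200$ ($E = \left(-2\right) \left(-100\right) = 200$)
$y{\left(r \right)} = 200$ ($y{\left(r \right)} = \frac{200 r}{r} = 200$)
$y{\left(-395 \right)} - 314358 = 200 - 314358 = -314158$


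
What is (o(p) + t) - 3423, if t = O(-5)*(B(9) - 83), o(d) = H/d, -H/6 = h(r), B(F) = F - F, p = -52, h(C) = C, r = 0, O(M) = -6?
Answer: -2925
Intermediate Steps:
B(F) = 0
H = 0 (H = -6*0 = 0)
o(d) = 0 (o(d) = 0/d = 0)
t = 498 (t = -6*(0 - 83) = -6*(-83) = 498)
(o(p) + t) - 3423 = (0 + 498) - 3423 = 498 - 3423 = -2925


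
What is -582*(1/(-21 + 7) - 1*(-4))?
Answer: -16005/7 ≈ -2286.4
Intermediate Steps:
-582*(1/(-21 + 7) - 1*(-4)) = -582*(1/(-14) + 4) = -582*(-1/14 + 4) = -582*55/14 = -16005/7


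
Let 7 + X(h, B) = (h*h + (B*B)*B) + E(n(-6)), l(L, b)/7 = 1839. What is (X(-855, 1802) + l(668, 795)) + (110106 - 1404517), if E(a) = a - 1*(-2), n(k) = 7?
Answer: 5850911097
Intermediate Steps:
l(L, b) = 12873 (l(L, b) = 7*1839 = 12873)
E(a) = 2 + a (E(a) = a + 2 = 2 + a)
X(h, B) = 2 + B³ + h² (X(h, B) = -7 + ((h*h + (B*B)*B) + (2 + 7)) = -7 + ((h² + B²*B) + 9) = -7 + ((h² + B³) + 9) = -7 + ((B³ + h²) + 9) = -7 + (9 + B³ + h²) = 2 + B³ + h²)
(X(-855, 1802) + l(668, 795)) + (110106 - 1404517) = ((2 + 1802³ + (-855)²) + 12873) + (110106 - 1404517) = ((2 + 5851461608 + 731025) + 12873) - 1294411 = (5852192635 + 12873) - 1294411 = 5852205508 - 1294411 = 5850911097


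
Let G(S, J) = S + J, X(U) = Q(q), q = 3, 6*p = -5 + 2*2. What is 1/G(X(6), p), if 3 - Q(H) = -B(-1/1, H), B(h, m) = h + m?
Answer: 6/29 ≈ 0.20690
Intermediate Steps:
p = -⅙ (p = (-5 + 2*2)/6 = (-5 + 4)/6 = (⅙)*(-1) = -⅙ ≈ -0.16667)
Q(H) = 2 + H (Q(H) = 3 - (-1)*(-1/1 + H) = 3 - (-1)*(-1*1 + H) = 3 - (-1)*(-1 + H) = 3 - (1 - H) = 3 + (-1 + H) = 2 + H)
X(U) = 5 (X(U) = 2 + 3 = 5)
G(S, J) = J + S
1/G(X(6), p) = 1/(-⅙ + 5) = 1/(29/6) = 6/29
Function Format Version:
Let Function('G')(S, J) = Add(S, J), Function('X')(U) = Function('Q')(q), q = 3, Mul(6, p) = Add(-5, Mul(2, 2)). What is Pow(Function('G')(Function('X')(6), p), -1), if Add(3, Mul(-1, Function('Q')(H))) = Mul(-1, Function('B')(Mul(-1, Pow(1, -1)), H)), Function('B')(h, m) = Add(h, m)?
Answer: Rational(6, 29) ≈ 0.20690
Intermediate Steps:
p = Rational(-1, 6) (p = Mul(Rational(1, 6), Add(-5, Mul(2, 2))) = Mul(Rational(1, 6), Add(-5, 4)) = Mul(Rational(1, 6), -1) = Rational(-1, 6) ≈ -0.16667)
Function('Q')(H) = Add(2, H) (Function('Q')(H) = Add(3, Mul(-1, Mul(-1, Add(Mul(-1, Pow(1, -1)), H)))) = Add(3, Mul(-1, Mul(-1, Add(Mul(-1, 1), H)))) = Add(3, Mul(-1, Mul(-1, Add(-1, H)))) = Add(3, Mul(-1, Add(1, Mul(-1, H)))) = Add(3, Add(-1, H)) = Add(2, H))
Function('X')(U) = 5 (Function('X')(U) = Add(2, 3) = 5)
Function('G')(S, J) = Add(J, S)
Pow(Function('G')(Function('X')(6), p), -1) = Pow(Add(Rational(-1, 6), 5), -1) = Pow(Rational(29, 6), -1) = Rational(6, 29)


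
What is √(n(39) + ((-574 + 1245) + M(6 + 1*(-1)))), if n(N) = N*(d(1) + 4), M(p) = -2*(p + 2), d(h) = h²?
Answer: 2*√213 ≈ 29.189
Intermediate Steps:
M(p) = -4 - 2*p (M(p) = -2*(2 + p) = -4 - 2*p)
n(N) = 5*N (n(N) = N*(1² + 4) = N*(1 + 4) = N*5 = 5*N)
√(n(39) + ((-574 + 1245) + M(6 + 1*(-1)))) = √(5*39 + ((-574 + 1245) + (-4 - 2*(6 + 1*(-1))))) = √(195 + (671 + (-4 - 2*(6 - 1)))) = √(195 + (671 + (-4 - 2*5))) = √(195 + (671 + (-4 - 10))) = √(195 + (671 - 14)) = √(195 + 657) = √852 = 2*√213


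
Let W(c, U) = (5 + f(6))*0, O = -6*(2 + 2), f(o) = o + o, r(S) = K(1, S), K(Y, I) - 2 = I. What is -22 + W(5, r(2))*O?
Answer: -22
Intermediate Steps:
K(Y, I) = 2 + I
r(S) = 2 + S
f(o) = 2*o
O = -24 (O = -6*4 = -24)
W(c, U) = 0 (W(c, U) = (5 + 2*6)*0 = (5 + 12)*0 = 17*0 = 0)
-22 + W(5, r(2))*O = -22 + 0*(-24) = -22 + 0 = -22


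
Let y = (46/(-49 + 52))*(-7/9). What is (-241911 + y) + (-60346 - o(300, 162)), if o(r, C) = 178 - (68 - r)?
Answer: -8172331/27 ≈ -3.0268e+5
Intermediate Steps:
o(r, C) = 110 + r (o(r, C) = 178 + (-68 + r) = 110 + r)
y = -322/27 (y = (46/3)*(-7*1/9) = ((1/3)*46)*(-7/9) = (46/3)*(-7/9) = -322/27 ≈ -11.926)
(-241911 + y) + (-60346 - o(300, 162)) = (-241911 - 322/27) + (-60346 - (110 + 300)) = -6531919/27 + (-60346 - 1*410) = -6531919/27 + (-60346 - 410) = -6531919/27 - 60756 = -8172331/27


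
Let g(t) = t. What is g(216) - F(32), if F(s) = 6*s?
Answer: 24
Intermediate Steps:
g(216) - F(32) = 216 - 6*32 = 216 - 1*192 = 216 - 192 = 24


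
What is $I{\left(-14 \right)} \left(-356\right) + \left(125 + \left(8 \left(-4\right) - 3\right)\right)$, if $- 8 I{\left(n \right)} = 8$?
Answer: $446$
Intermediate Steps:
$I{\left(n \right)} = -1$ ($I{\left(n \right)} = \left(- \frac{1}{8}\right) 8 = -1$)
$I{\left(-14 \right)} \left(-356\right) + \left(125 + \left(8 \left(-4\right) - 3\right)\right) = \left(-1\right) \left(-356\right) + \left(125 + \left(8 \left(-4\right) - 3\right)\right) = 356 + \left(125 - 35\right) = 356 + 90 = 446$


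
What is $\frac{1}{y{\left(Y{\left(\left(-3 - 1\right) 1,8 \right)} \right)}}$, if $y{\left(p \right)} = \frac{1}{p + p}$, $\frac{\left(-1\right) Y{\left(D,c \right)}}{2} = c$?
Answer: $-32$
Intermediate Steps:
$Y{\left(D,c \right)} = - 2 c$
$y{\left(p \right)} = \frac{1}{2 p}$
$\frac{1}{y{\left(Y{\left(\left(-3 - 1\right) 1,8 \right)} \right)}} = \frac{1}{\frac{1}{2} \frac{1}{\left(-2\right) 8}} = \frac{1}{\frac{1}{2} \frac{1}{-16}} = \frac{1}{\frac{1}{2} \left(- \frac{1}{16}\right)} = \frac{1}{- \frac{1}{32}} = -32$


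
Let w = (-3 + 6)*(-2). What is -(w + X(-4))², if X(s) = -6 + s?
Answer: -256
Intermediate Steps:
w = -6 (w = 3*(-2) = -6)
-(w + X(-4))² = -(-6 + (-6 - 4))² = -(-6 - 10)² = -1*(-16)² = -1*256 = -256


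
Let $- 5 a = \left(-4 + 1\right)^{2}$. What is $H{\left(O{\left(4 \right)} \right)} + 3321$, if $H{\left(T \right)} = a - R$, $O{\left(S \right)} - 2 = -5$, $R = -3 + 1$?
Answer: $\frac{16606}{5} \approx 3321.2$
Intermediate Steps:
$R = -2$
$O{\left(S \right)} = -3$ ($O{\left(S \right)} = 2 - 5 = -3$)
$a = - \frac{9}{5}$ ($a = - \frac{\left(-4 + 1\right)^{2}}{5} = - \frac{\left(-3\right)^{2}}{5} = \left(- \frac{1}{5}\right) 9 = - \frac{9}{5} \approx -1.8$)
$H{\left(T \right)} = \frac{1}{5}$ ($H{\left(T \right)} = - \frac{9}{5} - -2 = - \frac{9}{5} + 2 = \frac{1}{5}$)
$H{\left(O{\left(4 \right)} \right)} + 3321 = \frac{1}{5} + 3321 = \frac{16606}{5}$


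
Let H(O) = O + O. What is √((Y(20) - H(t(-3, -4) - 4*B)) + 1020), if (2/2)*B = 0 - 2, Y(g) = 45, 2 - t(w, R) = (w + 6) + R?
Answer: √1043 ≈ 32.296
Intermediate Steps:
t(w, R) = -4 - R - w (t(w, R) = 2 - ((w + 6) + R) = 2 - ((6 + w) + R) = 2 - (6 + R + w) = 2 + (-6 - R - w) = -4 - R - w)
B = -2 (B = 0 - 2 = -2)
H(O) = 2*O
√((Y(20) - H(t(-3, -4) - 4*B)) + 1020) = √((45 - 2*((-4 - 1*(-4) - 1*(-3)) - 4*(-2))) + 1020) = √((45 - 2*((-4 + 4 + 3) + 8)) + 1020) = √((45 - 2*(3 + 8)) + 1020) = √((45 - 2*11) + 1020) = √((45 - 1*22) + 1020) = √((45 - 22) + 1020) = √(23 + 1020) = √1043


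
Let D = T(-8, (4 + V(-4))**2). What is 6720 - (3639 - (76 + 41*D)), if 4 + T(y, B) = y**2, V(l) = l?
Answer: 5617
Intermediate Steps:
T(y, B) = -4 + y**2
D = 60 (D = -4 + (-8)**2 = -4 + 64 = 60)
6720 - (3639 - (76 + 41*D)) = 6720 - (3639 - (76 + 41*60)) = 6720 - (3639 - (76 + 2460)) = 6720 - (3639 - 1*2536) = 6720 - (3639 - 2536) = 6720 - 1*1103 = 6720 - 1103 = 5617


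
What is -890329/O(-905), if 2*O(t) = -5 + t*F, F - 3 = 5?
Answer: 1780658/7245 ≈ 245.78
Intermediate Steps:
F = 8 (F = 3 + 5 = 8)
O(t) = -5/2 + 4*t (O(t) = (-5 + t*8)/2 = (-5 + 8*t)/2 = -5/2 + 4*t)
-890329/O(-905) = -890329/(-5/2 + 4*(-905)) = -890329/(-5/2 - 3620) = -890329/(-7245/2) = -890329*(-2/7245) = 1780658/7245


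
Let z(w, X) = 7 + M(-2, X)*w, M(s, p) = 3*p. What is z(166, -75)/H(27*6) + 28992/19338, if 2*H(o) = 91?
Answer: -240273266/293293 ≈ -819.23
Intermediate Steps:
H(o) = 91/2 (H(o) = (½)*91 = 91/2)
z(w, X) = 7 + 3*X*w (z(w, X) = 7 + (3*X)*w = 7 + 3*X*w)
z(166, -75)/H(27*6) + 28992/19338 = (7 + 3*(-75)*166)/(91/2) + 28992/19338 = (7 - 37350)*(2/91) + 28992*(1/19338) = -37343*2/91 + 4832/3223 = -74686/91 + 4832/3223 = -240273266/293293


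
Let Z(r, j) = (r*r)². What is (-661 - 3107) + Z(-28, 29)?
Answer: 610888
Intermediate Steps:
Z(r, j) = r⁴ (Z(r, j) = (r²)² = r⁴)
(-661 - 3107) + Z(-28, 29) = (-661 - 3107) + (-28)⁴ = -3768 + 614656 = 610888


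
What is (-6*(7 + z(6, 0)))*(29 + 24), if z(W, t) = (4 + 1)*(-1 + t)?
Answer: -636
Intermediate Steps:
z(W, t) = -5 + 5*t (z(W, t) = 5*(-1 + t) = -5 + 5*t)
(-6*(7 + z(6, 0)))*(29 + 24) = (-6*(7 + (-5 + 5*0)))*(29 + 24) = -6*(7 + (-5 + 0))*53 = -6*(7 - 5)*53 = -6*2*53 = -12*53 = -636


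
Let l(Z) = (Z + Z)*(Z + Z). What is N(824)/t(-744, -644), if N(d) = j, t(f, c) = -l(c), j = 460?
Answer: -5/18032 ≈ -0.00027728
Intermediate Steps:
l(Z) = 4*Z**2 (l(Z) = (2*Z)*(2*Z) = 4*Z**2)
t(f, c) = -4*c**2
N(d) = 460
N(824)/t(-744, -644) = 460/((-4*(-644)**2)) = 460/((-4*414736)) = 460/(-1658944) = 460*(-1/1658944) = -5/18032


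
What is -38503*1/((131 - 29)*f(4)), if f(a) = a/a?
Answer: -38503/102 ≈ -377.48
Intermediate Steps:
f(a) = 1
-38503*1/((131 - 29)*f(4)) = -38503/(131 - 29) = -38503/(1*102) = -38503/102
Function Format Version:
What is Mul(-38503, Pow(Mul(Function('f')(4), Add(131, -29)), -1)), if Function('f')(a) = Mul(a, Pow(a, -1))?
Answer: Rational(-38503, 102) ≈ -377.48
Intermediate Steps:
Function('f')(a) = 1
Mul(-38503, Pow(Mul(Function('f')(4), Add(131, -29)), -1)) = Mul(-38503, Pow(Mul(1, Add(131, -29)), -1)) = Mul(-38503, Pow(Mul(1, 102), -1)) = Mul(-38503, Pow(102, -1)) = Mul(-38503, Rational(1, 102)) = Rational(-38503, 102)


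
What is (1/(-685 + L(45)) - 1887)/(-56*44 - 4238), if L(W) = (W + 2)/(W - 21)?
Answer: 10311205/36621962 ≈ 0.28156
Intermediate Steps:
L(W) = (2 + W)/(-21 + W)
(1/(-685 + L(45)) - 1887)/(-56*44 - 4238) = (1/(-685 + (2 + 45)/(-21 + 45)) - 1887)/(-56*44 - 4238) = (1/(-685 + 47/24) - 1887)/(-2464 - 4238) = (1/(-685 + (1/24)*47) - 1887)/(-6702) = (1/(-685 + 47/24) - 1887)*(-1/6702) = (1/(-16393/24) - 1887)*(-1/6702) = (-24/16393 - 1887)*(-1/6702) = -30933615/16393*(-1/6702) = 10311205/36621962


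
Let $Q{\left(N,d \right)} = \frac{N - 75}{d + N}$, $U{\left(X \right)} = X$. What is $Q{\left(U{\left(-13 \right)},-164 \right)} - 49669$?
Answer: $- \frac{8791325}{177} \approx -49669.0$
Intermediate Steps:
$Q{\left(N,d \right)} = \frac{-75 + N}{N + d}$
$Q{\left(U{\left(-13 \right)},-164 \right)} - 49669 = \frac{-75 - 13}{-13 - 164} - 49669 = \frac{1}{-177} \left(-88\right) - 49669 = \left(- \frac{1}{177}\right) \left(-88\right) - 49669 = \frac{88}{177} - 49669 = - \frac{8791325}{177}$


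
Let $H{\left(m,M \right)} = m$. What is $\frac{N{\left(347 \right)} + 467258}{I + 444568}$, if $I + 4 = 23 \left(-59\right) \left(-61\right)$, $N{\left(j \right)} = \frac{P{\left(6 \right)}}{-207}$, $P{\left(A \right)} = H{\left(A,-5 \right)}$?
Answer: $\frac{32240800}{36386529} \approx 0.88606$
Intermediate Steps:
$P{\left(A \right)} = A$
$N{\left(j \right)} = - \frac{2}{69}$ ($N{\left(j \right)} = \frac{6}{-207} = 6 \left(- \frac{1}{207}\right) = - \frac{2}{69}$)
$I = 82773$ ($I = -4 + 23 \left(-59\right) \left(-61\right) = -4 - -82777 = -4 + 82777 = 82773$)
$\frac{N{\left(347 \right)} + 467258}{I + 444568} = \frac{- \frac{2}{69} + 467258}{82773 + 444568} = \frac{32240800}{69 \cdot 527341} = \frac{32240800}{69} \cdot \frac{1}{527341} = \frac{32240800}{36386529}$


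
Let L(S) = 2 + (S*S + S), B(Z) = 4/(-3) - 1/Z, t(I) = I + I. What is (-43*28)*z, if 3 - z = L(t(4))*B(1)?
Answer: -634508/3 ≈ -2.1150e+5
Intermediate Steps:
t(I) = 2*I
B(Z) = -4/3 - 1/Z (B(Z) = 4*(-⅓) - 1/Z = -4/3 - 1/Z)
L(S) = 2 + S + S² (L(S) = 2 + (S² + S) = 2 + (S + S²) = 2 + S + S²)
z = 527/3 (z = 3 - (2 + 2*4 + (2*4)²)*(-4/3 - 1/1) = 3 - (2 + 8 + 8²)*(-4/3 - 1*1) = 3 - (2 + 8 + 64)*(-4/3 - 1) = 3 - 74*(-7)/3 = 3 - 1*(-518/3) = 3 + 518/3 = 527/3 ≈ 175.67)
(-43*28)*z = -43*28*(527/3) = -1204*527/3 = -634508/3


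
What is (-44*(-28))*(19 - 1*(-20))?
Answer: 48048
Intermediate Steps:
(-44*(-28))*(19 - 1*(-20)) = 1232*(19 + 20) = 1232*39 = 48048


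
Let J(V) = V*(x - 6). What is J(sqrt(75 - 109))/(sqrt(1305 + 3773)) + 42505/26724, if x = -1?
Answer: 42505/26724 - 7*I*sqrt(43163)/2539 ≈ 1.5905 - 0.57278*I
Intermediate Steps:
J(V) = -7*V (J(V) = V*(-1 - 6) = V*(-7) = -7*V)
J(sqrt(75 - 109))/(sqrt(1305 + 3773)) + 42505/26724 = (-7*sqrt(75 - 109))/(sqrt(1305 + 3773)) + 42505/26724 = (-7*I*sqrt(34))/(sqrt(5078)) + 42505*(1/26724) = (-7*I*sqrt(34))*(sqrt(5078)/5078) + 42505/26724 = -7*I*sqrt(43163)/2539 + 42505/26724 = 42505/26724 - 7*I*sqrt(43163)/2539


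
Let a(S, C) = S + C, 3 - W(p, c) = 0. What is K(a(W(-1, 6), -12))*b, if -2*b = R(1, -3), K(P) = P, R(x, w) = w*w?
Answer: 81/2 ≈ 40.500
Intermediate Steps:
W(p, c) = 3 (W(p, c) = 3 - 1*0 = 3 + 0 = 3)
R(x, w) = w**2
a(S, C) = C + S
b = -9/2 (b = -1/2*(-3)**2 = -1/2*9 = -9/2 ≈ -4.5000)
K(a(W(-1, 6), -12))*b = (-12 + 3)*(-9/2) = -9*(-9/2) = 81/2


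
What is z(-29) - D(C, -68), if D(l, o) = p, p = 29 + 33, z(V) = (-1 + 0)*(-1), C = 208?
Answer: -61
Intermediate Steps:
z(V) = 1 (z(V) = -1*(-1) = 1)
p = 62
D(l, o) = 62
z(-29) - D(C, -68) = 1 - 1*62 = 1 - 62 = -61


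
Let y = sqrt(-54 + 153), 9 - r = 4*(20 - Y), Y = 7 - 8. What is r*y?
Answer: -225*sqrt(11) ≈ -746.24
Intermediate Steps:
Y = -1
r = -75 (r = 9 - 4*(20 - 1*(-1)) = 9 - 4*(20 + 1) = 9 - 4*21 = 9 - 1*84 = 9 - 84 = -75)
y = 3*sqrt(11) (y = sqrt(99) = 3*sqrt(11) ≈ 9.9499)
r*y = -225*sqrt(11)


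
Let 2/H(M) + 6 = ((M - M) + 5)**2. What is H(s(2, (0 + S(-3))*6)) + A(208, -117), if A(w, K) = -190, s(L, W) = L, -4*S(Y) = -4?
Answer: -3608/19 ≈ -189.89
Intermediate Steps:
S(Y) = 1 (S(Y) = -1/4*(-4) = 1)
H(M) = 2/19 (H(M) = 2/(-6 + ((M - M) + 5)**2) = 2/(-6 + (0 + 5)**2) = 2/(-6 + 5**2) = 2/(-6 + 25) = 2/19)
H(s(2, (0 + S(-3))*6)) + A(208, -117) = 2/19 - 190 = -3608/19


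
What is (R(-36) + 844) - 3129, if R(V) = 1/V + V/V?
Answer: -82225/36 ≈ -2284.0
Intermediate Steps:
R(V) = 1 + 1/V (R(V) = 1/V + 1 = 1 + 1/V)
(R(-36) + 844) - 3129 = ((1 - 36)/(-36) + 844) - 3129 = (-1/36*(-35) + 844) - 3129 = (35/36 + 844) - 3129 = 30419/36 - 3129 = -82225/36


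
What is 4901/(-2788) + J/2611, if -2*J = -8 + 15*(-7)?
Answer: -12638989/7279468 ≈ -1.7363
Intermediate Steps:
J = 113/2 (J = -(-8 + 15*(-7))/2 = -(-8 - 105)/2 = -1/2*(-113) = 113/2 ≈ 56.500)
4901/(-2788) + J/2611 = 4901/(-2788) + (113/2)/2611 = 4901*(-1/2788) + (113/2)*(1/2611) = -4901/2788 + 113/5222 = -12638989/7279468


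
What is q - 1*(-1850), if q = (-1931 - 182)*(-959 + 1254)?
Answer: -621485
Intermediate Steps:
q = -623335 (q = -2113*295 = -623335)
q - 1*(-1850) = -623335 - 1*(-1850) = -623335 + 1850 = -621485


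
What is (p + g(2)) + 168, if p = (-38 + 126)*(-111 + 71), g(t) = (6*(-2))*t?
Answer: -3376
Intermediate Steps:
g(t) = -12*t
p = -3520 (p = 88*(-40) = -3520)
(p + g(2)) + 168 = (-3520 - 12*2) + 168 = (-3520 - 24) + 168 = -3544 + 168 = -3376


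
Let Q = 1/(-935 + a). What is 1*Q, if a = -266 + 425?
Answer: -1/776 ≈ -0.0012887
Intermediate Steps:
a = 159
Q = -1/776 (Q = 1/(-935 + 159) = 1/(-776) = -1/776 ≈ -0.0012887)
1*Q = 1*(-1/776) = -1/776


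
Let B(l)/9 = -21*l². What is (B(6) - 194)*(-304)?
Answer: 2127392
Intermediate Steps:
B(l) = -189*l² (B(l) = 9*(-21*l²) = -189*l²)
(B(6) - 194)*(-304) = (-189*6² - 194)*(-304) = (-189*36 - 194)*(-304) = (-6804 - 194)*(-304) = -6998*(-304) = 2127392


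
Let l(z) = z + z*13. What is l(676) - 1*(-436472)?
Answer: 445936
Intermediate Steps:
l(z) = 14*z (l(z) = z + 13*z = 14*z)
l(676) - 1*(-436472) = 14*676 - 1*(-436472) = 9464 + 436472 = 445936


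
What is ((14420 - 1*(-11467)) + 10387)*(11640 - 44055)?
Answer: -1175821710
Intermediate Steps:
((14420 - 1*(-11467)) + 10387)*(11640 - 44055) = ((14420 + 11467) + 10387)*(-32415) = (25887 + 10387)*(-32415) = 36274*(-32415) = -1175821710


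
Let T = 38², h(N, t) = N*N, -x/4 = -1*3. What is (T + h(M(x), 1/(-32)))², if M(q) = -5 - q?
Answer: 3003289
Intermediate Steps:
x = 12 (x = -(-4)*3 = -4*(-3) = 12)
h(N, t) = N²
T = 1444
(T + h(M(x), 1/(-32)))² = (1444 + (-5 - 1*12)²)² = (1444 + (-5 - 12)²)² = (1444 + (-17)²)² = (1444 + 289)² = 1733² = 3003289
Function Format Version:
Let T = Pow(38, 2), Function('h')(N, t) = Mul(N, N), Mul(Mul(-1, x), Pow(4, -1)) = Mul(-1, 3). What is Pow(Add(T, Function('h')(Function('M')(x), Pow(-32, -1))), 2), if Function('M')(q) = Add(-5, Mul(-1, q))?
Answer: 3003289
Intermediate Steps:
x = 12 (x = Mul(-4, Mul(-1, 3)) = Mul(-4, -3) = 12)
Function('h')(N, t) = Pow(N, 2)
T = 1444
Pow(Add(T, Function('h')(Function('M')(x), Pow(-32, -1))), 2) = Pow(Add(1444, Pow(Add(-5, Mul(-1, 12)), 2)), 2) = Pow(Add(1444, Pow(Add(-5, -12), 2)), 2) = Pow(Add(1444, Pow(-17, 2)), 2) = Pow(Add(1444, 289), 2) = Pow(1733, 2) = 3003289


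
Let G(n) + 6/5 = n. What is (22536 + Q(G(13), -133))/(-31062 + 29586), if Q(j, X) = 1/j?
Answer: -1329629/87084 ≈ -15.268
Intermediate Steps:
G(n) = -6/5 + n
(22536 + Q(G(13), -133))/(-31062 + 29586) = (22536 + 1/(-6/5 + 13))/(-31062 + 29586) = (22536 + 1/(59/5))/(-1476) = (22536 + 5/59)*(-1/1476) = (1329629/59)*(-1/1476) = -1329629/87084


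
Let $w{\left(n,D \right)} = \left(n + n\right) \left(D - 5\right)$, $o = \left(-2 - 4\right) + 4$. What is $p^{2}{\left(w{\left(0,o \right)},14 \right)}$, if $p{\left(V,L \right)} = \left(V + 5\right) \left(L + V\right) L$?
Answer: $960400$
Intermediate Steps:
$o = -2$ ($o = -6 + 4 = -2$)
$w{\left(n,D \right)} = 2 n \left(-5 + D\right)$
$p{\left(V,L \right)} = L \left(5 + V\right) \left(L + V\right)$ ($p{\left(V,L \right)} = \left(5 + V\right) \left(L + V\right) L = L \left(5 + V\right) \left(L + V\right)$)
$p^{2}{\left(w{\left(0,o \right)},14 \right)} = \left(14 \left(\left(2 \cdot 0 \left(-5 - 2\right)\right)^{2} + 5 \cdot 14 + 5 \cdot 2 \cdot 0 \left(-5 - 2\right) + 14 \cdot 2 \cdot 0 \left(-5 - 2\right)\right)\right)^{2} = \left(14 \left(\left(2 \cdot 0 \left(-7\right)\right)^{2} + 70 + 5 \cdot 2 \cdot 0 \left(-7\right) + 14 \cdot 2 \cdot 0 \left(-7\right)\right)\right)^{2} = \left(14 \left(0^{2} + 70 + 5 \cdot 0 + 14 \cdot 0\right)\right)^{2} = \left(14 \left(0 + 70 + 0 + 0\right)\right)^{2} = \left(14 \cdot 70\right)^{2} = 980^{2} = 960400$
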